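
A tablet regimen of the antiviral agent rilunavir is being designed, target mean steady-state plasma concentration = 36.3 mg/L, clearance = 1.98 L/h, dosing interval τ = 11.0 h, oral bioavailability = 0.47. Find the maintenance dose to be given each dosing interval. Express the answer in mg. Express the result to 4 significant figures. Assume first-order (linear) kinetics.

1682 mg

At steady state, F × (Dose/τ) = Css × CL.
Dose = Css × CL × τ / F = 36.3 × 1.980 × 11.0 / 0.47 = 1682 mg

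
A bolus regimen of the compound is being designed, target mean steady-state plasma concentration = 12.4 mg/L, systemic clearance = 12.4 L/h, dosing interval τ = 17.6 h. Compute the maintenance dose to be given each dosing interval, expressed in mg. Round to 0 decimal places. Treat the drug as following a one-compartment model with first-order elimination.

At steady state, Dose/τ = Css × CL.
Dose = Css × CL × τ = 12.4 × 12.40 × 17.6 = 2706 mg

2706 mg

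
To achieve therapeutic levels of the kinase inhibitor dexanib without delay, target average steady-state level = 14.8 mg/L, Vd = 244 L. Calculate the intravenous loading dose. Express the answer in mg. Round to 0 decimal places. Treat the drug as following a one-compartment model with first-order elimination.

LD = Css × Vd = 14.8 × 244 = 3611 mg

3611 mg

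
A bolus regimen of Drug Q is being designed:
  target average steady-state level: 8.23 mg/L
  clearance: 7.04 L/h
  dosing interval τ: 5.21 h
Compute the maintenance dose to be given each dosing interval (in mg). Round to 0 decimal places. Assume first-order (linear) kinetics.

At steady state, Dose/τ = Css × CL.
Dose = Css × CL × τ = 8.23 × 7.040 × 5.21 = 301.9 mg

302 mg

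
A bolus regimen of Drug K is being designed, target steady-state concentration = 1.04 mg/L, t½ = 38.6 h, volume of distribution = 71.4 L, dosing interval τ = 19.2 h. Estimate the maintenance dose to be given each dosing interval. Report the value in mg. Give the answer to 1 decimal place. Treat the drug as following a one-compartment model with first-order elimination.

25.6 mg

k = ln2 / t½ = 0.693147 / 38.6 = 0.01796 h⁻¹
CL = k × Vd = 0.01796 × 71.4 = 1.282 L/h
At steady state, Dose/τ = Css × CL.
Dose = Css × CL × τ = 1.04 × 1.282 × 19.2 = 25.60 mg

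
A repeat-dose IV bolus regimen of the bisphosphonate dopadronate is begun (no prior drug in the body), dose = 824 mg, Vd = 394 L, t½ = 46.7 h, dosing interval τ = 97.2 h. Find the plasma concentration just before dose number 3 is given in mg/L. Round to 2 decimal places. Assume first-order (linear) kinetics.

C₀ per dose = Dose / Vd = 824 / 394 = 2.091 mg/L
k = ln2 / t½ = 0.693147 / 46.7 = 0.01484 h⁻¹
Fraction remaining after one interval: r = e^(−kτ) = e^(−0.01484 × 97.2) = 0.2363
Before dose 3, 2 doses have been given (aged 1τ, 2τ).
C_trough = C₀ × (r + r²) = 2.091 × (0.2363 + 0.05584) = 0.6109 mg/L

0.61 mg/L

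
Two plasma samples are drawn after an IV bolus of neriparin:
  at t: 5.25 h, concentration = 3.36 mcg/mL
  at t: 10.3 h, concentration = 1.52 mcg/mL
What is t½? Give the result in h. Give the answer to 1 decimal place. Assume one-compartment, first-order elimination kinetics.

k = ln(C₁/C₂) / (t₂ − t₁) = ln(3.36/1.52) / (10.3 − 5.25)
  = 0.7932 / 5.050 = 0.1571 h⁻¹
t½ = ln2 / k = 0.693147 / 0.1571 = 4.412 h

4.4 h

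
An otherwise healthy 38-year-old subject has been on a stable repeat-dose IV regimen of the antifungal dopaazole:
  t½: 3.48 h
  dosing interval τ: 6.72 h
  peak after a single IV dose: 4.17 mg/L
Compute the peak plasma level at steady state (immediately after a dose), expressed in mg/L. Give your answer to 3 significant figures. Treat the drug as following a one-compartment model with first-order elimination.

5.65 mg/L

k = ln2 / t½ = 0.693147 / 3.48 = 0.1992 h⁻¹
e^(−kτ) = e^(−0.1992 × 6.72) = 0.2622
Accumulation ratio R = 1 / (1 − e^(−kτ)) = 1 / (1 − 0.2622) = 1.355
Steady-state peak = C₀ × R = 4.17 × 1.355 = 5.650 mg/L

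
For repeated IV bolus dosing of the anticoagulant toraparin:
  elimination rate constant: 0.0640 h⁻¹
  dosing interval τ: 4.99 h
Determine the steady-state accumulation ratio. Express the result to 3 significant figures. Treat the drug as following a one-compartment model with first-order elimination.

e^(−kτ) = e^(−0.06400 × 4.99) = 0.7266
Accumulation ratio R = 1 / (1 − e^(−kτ)) = 1 / (1 − 0.7266) = 3.658

3.66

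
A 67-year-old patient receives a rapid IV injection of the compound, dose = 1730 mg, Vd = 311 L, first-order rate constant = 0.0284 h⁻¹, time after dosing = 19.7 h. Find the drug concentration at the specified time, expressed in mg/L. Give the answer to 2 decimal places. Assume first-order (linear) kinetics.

3.18 mg/L

C₀ = Dose / Vd = 1730 / 311 = 5.563 mg/L
C = C₀ · e^(−k·t) = 5.563 × e^(−0.02840 × 19.7)
  = 5.563 × 0.5715 = 3.179 mg/L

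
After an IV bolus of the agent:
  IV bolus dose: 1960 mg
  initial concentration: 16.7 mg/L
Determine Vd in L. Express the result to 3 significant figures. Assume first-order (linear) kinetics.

Vd = Dose / C₀ = 1960 / 16.7 = 117.4 L

117 L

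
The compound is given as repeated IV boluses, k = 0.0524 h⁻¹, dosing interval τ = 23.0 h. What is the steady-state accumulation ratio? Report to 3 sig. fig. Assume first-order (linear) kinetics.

1.43

e^(−kτ) = e^(−0.05240 × 23.0) = 0.2996
Accumulation ratio R = 1 / (1 − e^(−kτ)) = 1 / (1 − 0.2996) = 1.428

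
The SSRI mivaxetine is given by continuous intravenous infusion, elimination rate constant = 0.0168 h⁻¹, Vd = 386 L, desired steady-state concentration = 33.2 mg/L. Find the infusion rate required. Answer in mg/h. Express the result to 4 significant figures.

CL = k × Vd = 0.01680 × 386 = 6.485 L/h
At steady state, infusion rate R₀ = Css × CL = 33.2 × 6.485 = 215.3 mg/h

215.3 mg/h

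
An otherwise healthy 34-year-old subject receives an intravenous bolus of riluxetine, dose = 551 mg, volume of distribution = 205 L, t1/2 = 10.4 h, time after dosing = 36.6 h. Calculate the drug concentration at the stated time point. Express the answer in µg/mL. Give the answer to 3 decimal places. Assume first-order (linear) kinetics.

C₀ = Dose / Vd = 551.0 / 205 = 2.688 mg/L
k = ln2 / t½ = 0.693147 / 10.4 = 0.06665 h⁻¹
C = C₀ · e^(−k·t) = 2.688 × e^(−0.06665 × 36.6)
  = 2.688 × 0.08721 = 0.2344 mg/L
(0.2344 mg/L = 0.2344 µg/mL)

0.234 µg/mL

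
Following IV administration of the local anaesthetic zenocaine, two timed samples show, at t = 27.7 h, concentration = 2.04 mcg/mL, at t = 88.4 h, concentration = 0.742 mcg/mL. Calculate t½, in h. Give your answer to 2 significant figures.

k = ln(C₁/C₂) / (t₂ − t₁) = ln(2.04/0.742) / (88.4 − 27.7)
  = 1.011 / 60.70 = 0.01666 h⁻¹
t½ = ln2 / k = 0.693147 / 0.01666 = 41.61 h

42 h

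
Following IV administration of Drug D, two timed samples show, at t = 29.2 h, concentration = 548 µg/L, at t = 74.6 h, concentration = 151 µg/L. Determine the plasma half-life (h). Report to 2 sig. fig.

k = ln(C₁/C₂) / (t₂ − t₁) = ln(548/151) / (74.6 − 29.2)
  = 1.289 / 45.40 = 0.02839 h⁻¹
t½ = ln2 / k = 0.693147 / 0.02839 = 24.42 h

24 h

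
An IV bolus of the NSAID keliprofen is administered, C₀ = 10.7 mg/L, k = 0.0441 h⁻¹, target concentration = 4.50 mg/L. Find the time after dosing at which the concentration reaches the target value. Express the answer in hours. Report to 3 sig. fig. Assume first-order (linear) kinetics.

t = ln(C₀ / C) / k = ln(10.70 / 4.50) / 0.04410
  = ln(2.378) / 0.04410 = 0.8663 / 0.04410 = 19.64 h

19.6 h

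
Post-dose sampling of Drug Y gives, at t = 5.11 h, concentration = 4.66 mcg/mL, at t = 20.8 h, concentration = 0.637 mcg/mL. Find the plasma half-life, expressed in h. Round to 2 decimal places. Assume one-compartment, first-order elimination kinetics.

5.47 h

k = ln(C₁/C₂) / (t₂ − t₁) = ln(4.66/0.637) / (20.8 − 5.11)
  = 1.990 / 15.69 = 0.1268 h⁻¹
t½ = ln2 / k = 0.693147 / 0.1268 = 5.466 h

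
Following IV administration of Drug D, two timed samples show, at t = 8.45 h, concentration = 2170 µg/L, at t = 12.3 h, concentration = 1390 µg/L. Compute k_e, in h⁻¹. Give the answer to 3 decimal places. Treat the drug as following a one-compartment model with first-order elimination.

0.116 h⁻¹

k = ln(C₁/C₂) / (t₂ − t₁) = ln(2170/1390) / (12.3 − 8.45)
  = 0.4454 / 3.850 = 0.1157 h⁻¹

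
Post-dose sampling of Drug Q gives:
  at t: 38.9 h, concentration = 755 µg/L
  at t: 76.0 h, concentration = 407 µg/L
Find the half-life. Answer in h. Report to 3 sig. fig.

41.6 h

k = ln(C₁/C₂) / (t₂ − t₁) = ln(755/407) / (76.0 − 38.9)
  = 0.6179 / 37.10 = 0.01665 h⁻¹
t½ = ln2 / k = 0.693147 / 0.01665 = 41.63 h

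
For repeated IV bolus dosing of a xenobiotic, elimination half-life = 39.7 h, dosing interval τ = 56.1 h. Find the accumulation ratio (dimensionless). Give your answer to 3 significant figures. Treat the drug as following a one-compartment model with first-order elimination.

1.60

k = ln2 / t½ = 0.693147 / 39.7 = 0.01746 h⁻¹
e^(−kτ) = e^(−0.01746 × 56.1) = 0.3755
Accumulation ratio R = 1 / (1 − e^(−kτ)) = 1 / (1 − 0.3755) = 1.601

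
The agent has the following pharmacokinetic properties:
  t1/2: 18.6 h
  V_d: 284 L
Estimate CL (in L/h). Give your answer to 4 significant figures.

10.58 L/h

k = ln2 / t½ = 0.693147 / 18.6 = 0.03727 h⁻¹
CL = k × Vd = 0.03727 × 284 = 10.58 L/h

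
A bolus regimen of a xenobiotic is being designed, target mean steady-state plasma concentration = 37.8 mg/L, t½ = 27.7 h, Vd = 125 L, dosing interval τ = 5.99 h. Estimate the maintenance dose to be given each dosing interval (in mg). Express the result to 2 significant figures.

k = ln2 / t½ = 0.693147 / 27.7 = 0.02502 h⁻¹
CL = k × Vd = 0.02502 × 125 = 3.128 L/h
At steady state, Dose/τ = Css × CL.
Dose = Css × CL × τ = 37.8 × 3.128 × 5.99 = 708.2 mg

710 mg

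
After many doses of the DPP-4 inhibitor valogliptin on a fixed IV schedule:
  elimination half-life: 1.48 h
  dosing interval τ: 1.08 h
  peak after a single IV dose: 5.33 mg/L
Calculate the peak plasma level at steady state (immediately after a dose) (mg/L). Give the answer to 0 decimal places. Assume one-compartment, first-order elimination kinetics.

13 mg/L

k = ln2 / t½ = 0.693147 / 1.48 = 0.4683 h⁻¹
e^(−kτ) = e^(−0.4683 × 1.08) = 0.6030
Accumulation ratio R = 1 / (1 − e^(−kτ)) = 1 / (1 − 0.6030) = 2.519
Steady-state peak = C₀ × R = 5.33 × 2.519 = 13.43 mg/L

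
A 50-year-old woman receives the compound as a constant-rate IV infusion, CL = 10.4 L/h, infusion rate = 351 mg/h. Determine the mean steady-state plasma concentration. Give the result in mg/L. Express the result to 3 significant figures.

33.8 mg/L

At steady state Css = R₀ / CL = 351 / 10.40 = 33.75 mg/L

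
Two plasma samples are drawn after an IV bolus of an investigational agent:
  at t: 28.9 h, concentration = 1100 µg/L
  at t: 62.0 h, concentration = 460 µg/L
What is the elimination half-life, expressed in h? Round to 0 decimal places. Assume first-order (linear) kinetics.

26 h

k = ln(C₁/C₂) / (t₂ − t₁) = ln(1100/460) / (62.0 − 28.9)
  = 0.8718 / 33.10 = 0.02634 h⁻¹
t½ = ln2 / k = 0.693147 / 0.02634 = 26.32 h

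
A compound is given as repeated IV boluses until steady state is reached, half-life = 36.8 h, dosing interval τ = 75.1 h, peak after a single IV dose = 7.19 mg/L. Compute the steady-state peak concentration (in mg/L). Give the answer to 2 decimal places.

9.50 mg/L

k = ln2 / t½ = 0.693147 / 36.8 = 0.01884 h⁻¹
e^(−kτ) = e^(−0.01884 × 75.1) = 0.2430
Accumulation ratio R = 1 / (1 − e^(−kτ)) = 1 / (1 − 0.2430) = 1.321
Steady-state peak = C₀ × R = 7.19 × 1.321 = 9.498 mg/L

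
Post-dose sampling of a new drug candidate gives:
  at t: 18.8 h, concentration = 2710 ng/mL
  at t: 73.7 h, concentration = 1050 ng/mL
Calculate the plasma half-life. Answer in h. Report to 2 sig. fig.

40 h

k = ln(C₁/C₂) / (t₂ − t₁) = ln(2710/1050) / (73.7 − 18.8)
  = 0.9482 / 54.90 = 0.01727 h⁻¹
t½ = ln2 / k = 0.693147 / 0.01727 = 40.14 h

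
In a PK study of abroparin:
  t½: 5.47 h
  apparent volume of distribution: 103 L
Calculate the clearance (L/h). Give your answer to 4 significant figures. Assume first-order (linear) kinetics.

k = ln2 / t½ = 0.693147 / 5.47 = 0.1267 h⁻¹
CL = k × Vd = 0.1267 × 103 = 13.05 L/h

13.05 L/h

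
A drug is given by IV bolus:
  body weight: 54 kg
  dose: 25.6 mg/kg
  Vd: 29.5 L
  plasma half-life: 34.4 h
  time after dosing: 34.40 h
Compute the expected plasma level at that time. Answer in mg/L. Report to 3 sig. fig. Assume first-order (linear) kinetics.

23.4 mg/L

Total dose = 25.6 × 54 = 1382 mg
C₀ = Dose / Vd = 1382 / 29.5 = 46.85 mg/L
k = ln2 / t½ = 0.693147 / 34.4 = 0.02015 h⁻¹
t / t½ = 34.40 / 34.4 = 1 half-lives
C = C₀ × (1/2)^1 = 46.85 × 0.5000 = 23.43 mg/L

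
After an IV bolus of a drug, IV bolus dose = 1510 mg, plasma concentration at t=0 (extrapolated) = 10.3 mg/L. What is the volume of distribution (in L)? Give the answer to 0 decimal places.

Vd = Dose / C₀ = 1510 / 10.3 = 146.6 L

147 L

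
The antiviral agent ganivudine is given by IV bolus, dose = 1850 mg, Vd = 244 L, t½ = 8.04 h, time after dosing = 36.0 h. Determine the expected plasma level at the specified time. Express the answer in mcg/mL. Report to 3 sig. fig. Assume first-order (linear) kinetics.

C₀ = Dose / Vd = 1850 / 244 = 7.582 mg/L
k = ln2 / t½ = 0.693147 / 8.04 = 0.08621 h⁻¹
C = C₀ · e^(−k·t) = 7.582 × e^(−0.08621 × 36.0)
  = 7.582 × 0.04489 = 0.3404 mg/L
(0.3404 mg/L = 0.3404 mcg/mL)

0.340 mcg/mL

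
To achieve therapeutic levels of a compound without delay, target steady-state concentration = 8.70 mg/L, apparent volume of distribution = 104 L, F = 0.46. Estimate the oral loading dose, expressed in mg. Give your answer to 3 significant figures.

1970 mg

LD = Css × Vd / F = 8.70 × 104 / 0.46 = 1967 mg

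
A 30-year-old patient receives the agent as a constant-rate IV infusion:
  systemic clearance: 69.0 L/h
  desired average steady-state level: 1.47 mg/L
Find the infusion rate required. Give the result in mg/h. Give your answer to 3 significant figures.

At steady state, infusion rate R₀ = Css × CL = 1.47 × 69.00 = 101.4 mg/h

101 mg/h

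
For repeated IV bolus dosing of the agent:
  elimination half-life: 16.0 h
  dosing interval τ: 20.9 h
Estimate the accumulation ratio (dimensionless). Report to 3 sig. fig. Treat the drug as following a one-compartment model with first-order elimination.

1.68

k = ln2 / t½ = 0.693147 / 16.0 = 0.04332 h⁻¹
e^(−kτ) = e^(−0.04332 × 20.9) = 0.4044
Accumulation ratio R = 1 / (1 − e^(−kτ)) = 1 / (1 − 0.4044) = 1.679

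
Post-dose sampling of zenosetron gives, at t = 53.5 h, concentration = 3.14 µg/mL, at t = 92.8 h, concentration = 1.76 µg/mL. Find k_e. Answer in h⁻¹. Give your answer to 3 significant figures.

0.0147 h⁻¹

k = ln(C₁/C₂) / (t₂ − t₁) = ln(3.14/1.76) / (92.8 − 53.5)
  = 0.5789 / 39.30 = 0.01473 h⁻¹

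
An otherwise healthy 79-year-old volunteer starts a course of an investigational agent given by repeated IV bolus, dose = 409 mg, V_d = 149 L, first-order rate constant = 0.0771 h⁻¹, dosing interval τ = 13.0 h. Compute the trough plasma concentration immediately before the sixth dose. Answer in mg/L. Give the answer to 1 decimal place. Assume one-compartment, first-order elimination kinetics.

C₀ per dose = Dose / Vd = 409 / 149 = 2.745 mg/L
Fraction remaining after one interval: r = e^(−kτ) = e^(−0.07710 × 13.0) = 0.3670
Before dose 6, 5 doses have been given (aged 1τ, 2τ, 3τ, 4τ, 5τ).
C_trough = C₀ × (r + r² + … + r^5) = C₀ × r(1−r^5)/(1−r)
        = 2.745 × 0.3670 × (1 − 0.006658) / (1 − 0.3670) = 1.581 mg/L

1.6 mg/L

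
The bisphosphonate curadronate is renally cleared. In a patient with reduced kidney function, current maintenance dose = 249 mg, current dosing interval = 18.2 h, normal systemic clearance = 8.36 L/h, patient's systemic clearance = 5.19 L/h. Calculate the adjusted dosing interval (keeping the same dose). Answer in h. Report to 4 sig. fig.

To keep the same average steady-state level, dosing rate must scale with clearance.
CL ratio = 5.19 / 8.36 = 0.6208
New interval (same dose) = 18.2 / 0.6208 = 29.32 h

29.32 h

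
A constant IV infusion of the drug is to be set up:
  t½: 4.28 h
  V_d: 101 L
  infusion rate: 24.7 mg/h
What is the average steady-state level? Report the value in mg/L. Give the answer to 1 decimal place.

1.5 mg/L

k = ln2 / t½ = 0.693147 / 4.28 = 0.1620 h⁻¹
CL = k × Vd = 0.1620 × 101 = 16.36 L/h
At steady state Css = R₀ / CL = 24.7 / 16.36 = 1.510 mg/L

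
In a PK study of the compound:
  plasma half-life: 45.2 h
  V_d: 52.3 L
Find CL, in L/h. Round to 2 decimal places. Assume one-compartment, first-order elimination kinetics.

0.80 L/h

k = ln2 / t½ = 0.693147 / 45.2 = 0.01534 h⁻¹
CL = k × Vd = 0.01534 × 52.3 = 0.8023 L/h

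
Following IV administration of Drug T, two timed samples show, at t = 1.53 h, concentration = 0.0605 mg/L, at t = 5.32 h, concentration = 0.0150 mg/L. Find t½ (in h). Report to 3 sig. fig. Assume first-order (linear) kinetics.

1.88 h

k = ln(C₁/C₂) / (t₂ − t₁) = ln(0.0605/0.0150) / (5.32 − 1.53)
  = 1.395 / 3.790 = 0.3681 h⁻¹
t½ = ln2 / k = 0.693147 / 0.3681 = 1.883 h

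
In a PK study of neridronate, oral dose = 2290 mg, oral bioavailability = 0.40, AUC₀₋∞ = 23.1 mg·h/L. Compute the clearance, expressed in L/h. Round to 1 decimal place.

CL = F·Dose / AUC = 0.40 × 2290 / 23.1 = 39.65 L/h

39.7 L/h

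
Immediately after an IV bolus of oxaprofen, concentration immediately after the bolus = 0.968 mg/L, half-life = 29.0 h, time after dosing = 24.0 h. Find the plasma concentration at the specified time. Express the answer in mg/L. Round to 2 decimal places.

k = ln2 / t½ = 0.693147 / 29.0 = 0.02390 h⁻¹
C = C₀ · e^(−k·t) = 0.9680 × e^(−0.02390 × 24.0)
  = 0.9680 × 0.5635 = 0.5455 mg/L

0.55 mg/L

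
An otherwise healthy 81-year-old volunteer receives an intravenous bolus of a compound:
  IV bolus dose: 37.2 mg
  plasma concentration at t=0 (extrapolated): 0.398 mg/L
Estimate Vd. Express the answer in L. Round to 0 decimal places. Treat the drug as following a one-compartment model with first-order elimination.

Vd = Dose / C₀ = 37.20 / 0.398 = 93.47 L

93 L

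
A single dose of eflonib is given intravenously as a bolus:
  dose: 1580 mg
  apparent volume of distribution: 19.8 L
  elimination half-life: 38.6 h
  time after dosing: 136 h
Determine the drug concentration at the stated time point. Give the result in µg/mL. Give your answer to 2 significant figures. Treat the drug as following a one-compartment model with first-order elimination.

6.9 µg/mL

C₀ = Dose / Vd = 1580 / 19.8 = 79.80 mg/L
k = ln2 / t½ = 0.693147 / 38.6 = 0.01796 h⁻¹
C = C₀ · e^(−k·t) = 79.80 × e^(−0.01796 × 136)
  = 79.80 × 0.08694 = 6.938 mg/L
(6.938 mg/L = 6.938 µg/mL)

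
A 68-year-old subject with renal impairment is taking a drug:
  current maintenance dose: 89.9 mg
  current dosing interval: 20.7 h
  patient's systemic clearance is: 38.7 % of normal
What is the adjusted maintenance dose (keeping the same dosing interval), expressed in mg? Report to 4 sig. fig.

To keep the same average steady-state level, dosing rate must scale with clearance.
CL ratio = 38.7 / 100 = 0.3870
New dose (same interval) = 89.9 × 0.3870 = 34.79 mg

34.79 mg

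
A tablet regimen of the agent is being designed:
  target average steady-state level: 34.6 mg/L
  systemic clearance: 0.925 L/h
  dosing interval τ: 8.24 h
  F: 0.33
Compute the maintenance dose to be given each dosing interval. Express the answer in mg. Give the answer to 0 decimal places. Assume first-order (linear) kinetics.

799 mg

At steady state, F × (Dose/τ) = Css × CL.
Dose = Css × CL × τ / F = 34.6 × 0.9250 × 8.24 / 0.33 = 799.2 mg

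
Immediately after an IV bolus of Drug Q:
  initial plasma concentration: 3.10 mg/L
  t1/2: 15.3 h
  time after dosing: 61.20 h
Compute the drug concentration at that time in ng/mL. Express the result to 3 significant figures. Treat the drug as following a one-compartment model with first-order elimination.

194 ng/mL

k = ln2 / t½ = 0.693147 / 15.3 = 0.04530 h⁻¹
t / t½ = 61.20 / 15.3 = 4 half-lives
C = C₀ × (1/2)^4 = 3.100 × 0.06250 = 0.1938 mg/L
Convert: 0.1938 mg/L × 1000 = 193.8 ng/mL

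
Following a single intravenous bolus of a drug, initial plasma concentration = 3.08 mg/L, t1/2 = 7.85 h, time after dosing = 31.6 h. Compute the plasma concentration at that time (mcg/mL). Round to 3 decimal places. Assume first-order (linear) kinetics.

0.189 mcg/mL

k = ln2 / t½ = 0.693147 / 7.85 = 0.08830 h⁻¹
C = C₀ · e^(−k·t) = 3.080 × e^(−0.08830 × 31.6)
  = 3.080 × 0.06140 = 0.1891 mg/L
(0.1891 mg/L = 0.1891 mcg/mL)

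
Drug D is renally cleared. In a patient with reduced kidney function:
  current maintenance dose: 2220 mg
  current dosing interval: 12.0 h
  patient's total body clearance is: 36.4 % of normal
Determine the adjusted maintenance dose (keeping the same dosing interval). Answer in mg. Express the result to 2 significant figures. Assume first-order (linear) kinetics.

810 mg

To keep the same average steady-state level, dosing rate must scale with clearance.
CL ratio = 36.4 / 100 = 0.3640
New dose (same interval) = 2220 × 0.3640 = 808.1 mg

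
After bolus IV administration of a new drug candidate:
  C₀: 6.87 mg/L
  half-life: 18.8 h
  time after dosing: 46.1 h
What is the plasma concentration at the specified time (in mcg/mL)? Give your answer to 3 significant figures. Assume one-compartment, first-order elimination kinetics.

k = ln2 / t½ = 0.693147 / 18.8 = 0.03687 h⁻¹
C = C₀ · e^(−k·t) = 6.870 × e^(−0.03687 × 46.1)
  = 6.870 × 0.1827 = 1.255 mg/L
(1.255 mg/L = 1.255 mcg/mL)

1.26 mcg/mL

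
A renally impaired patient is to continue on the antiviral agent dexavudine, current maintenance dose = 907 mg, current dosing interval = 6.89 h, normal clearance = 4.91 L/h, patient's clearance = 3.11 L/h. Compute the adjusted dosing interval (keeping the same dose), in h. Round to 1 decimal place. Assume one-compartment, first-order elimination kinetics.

To keep the same average steady-state level, dosing rate must scale with clearance.
CL ratio = 3.11 / 4.91 = 0.6334
New interval (same dose) = 6.89 / 0.6334 = 10.88 h

10.9 h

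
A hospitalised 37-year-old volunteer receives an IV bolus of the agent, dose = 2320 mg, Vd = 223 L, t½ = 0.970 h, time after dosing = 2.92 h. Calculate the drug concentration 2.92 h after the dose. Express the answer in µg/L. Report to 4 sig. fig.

1291 µg/L

C₀ = Dose / Vd = 2320 / 223 = 10.40 mg/L
k = ln2 / t½ = 0.693147 / 0.970 = 0.7146 h⁻¹
C = C₀ · e^(−k·t) = 10.40 × e^(−0.7146 × 2.92)
  = 10.40 × 0.1241 = 1.291 mg/L
Convert: 1.291 mg/L × 1000 = 1291 µg/L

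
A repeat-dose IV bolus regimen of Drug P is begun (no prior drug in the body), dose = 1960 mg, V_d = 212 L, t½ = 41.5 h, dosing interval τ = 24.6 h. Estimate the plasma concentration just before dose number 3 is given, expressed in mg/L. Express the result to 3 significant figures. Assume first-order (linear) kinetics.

C₀ per dose = Dose / Vd = 1960 / 212 = 9.245 mg/L
k = ln2 / t½ = 0.693147 / 41.5 = 0.01670 h⁻¹
Fraction remaining after one interval: r = e^(−kτ) = e^(−0.01670 × 24.6) = 0.6631
Before dose 3, 2 doses have been given (aged 1τ, 2τ).
C_trough = C₀ × (r + r²) = 9.245 × (0.6631 + 0.4397) = 10.20 mg/L

10.2 mg/L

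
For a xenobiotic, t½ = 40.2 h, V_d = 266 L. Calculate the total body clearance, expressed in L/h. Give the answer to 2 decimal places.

4.59 L/h

k = ln2 / t½ = 0.693147 / 40.2 = 0.01724 h⁻¹
CL = k × Vd = 0.01724 × 266 = 4.586 L/h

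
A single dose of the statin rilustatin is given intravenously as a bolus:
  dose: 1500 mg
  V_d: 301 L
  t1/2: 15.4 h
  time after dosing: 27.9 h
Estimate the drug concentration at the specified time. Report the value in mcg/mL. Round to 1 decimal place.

1.4 mcg/mL

C₀ = Dose / Vd = 1500 / 301 = 4.983 mg/L
k = ln2 / t½ = 0.693147 / 15.4 = 0.04501 h⁻¹
C = C₀ · e^(−k·t) = 4.983 × e^(−0.04501 × 27.9)
  = 4.983 × 0.2849 = 1.420 mg/L
(1.420 mg/L = 1.420 mcg/mL)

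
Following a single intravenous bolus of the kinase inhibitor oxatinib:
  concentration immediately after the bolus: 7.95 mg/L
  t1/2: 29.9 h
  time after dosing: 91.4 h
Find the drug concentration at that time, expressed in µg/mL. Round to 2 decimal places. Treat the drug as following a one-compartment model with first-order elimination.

0.96 µg/mL

k = ln2 / t½ = 0.693147 / 29.9 = 0.02318 h⁻¹
C = C₀ · e^(−k·t) = 7.950 × e^(−0.02318 × 91.4)
  = 7.950 × 0.1202 = 0.9556 mg/L
(0.9556 mg/L = 0.9556 µg/mL)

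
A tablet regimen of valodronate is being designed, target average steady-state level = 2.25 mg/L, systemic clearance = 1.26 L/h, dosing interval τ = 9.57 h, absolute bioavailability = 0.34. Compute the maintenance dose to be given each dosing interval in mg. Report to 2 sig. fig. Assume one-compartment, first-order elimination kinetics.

At steady state, F × (Dose/τ) = Css × CL.
Dose = Css × CL × τ / F = 2.25 × 1.260 × 9.57 / 0.34 = 79.80 mg

80 mg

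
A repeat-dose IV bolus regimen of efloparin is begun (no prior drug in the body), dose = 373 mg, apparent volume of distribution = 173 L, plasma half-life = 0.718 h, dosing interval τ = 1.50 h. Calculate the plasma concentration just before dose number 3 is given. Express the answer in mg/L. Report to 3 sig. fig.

0.626 mg/L

C₀ per dose = Dose / Vd = 373 / 173 = 2.156 mg/L
k = ln2 / t½ = 0.693147 / 0.718 = 0.9654 h⁻¹
Fraction remaining after one interval: r = e^(−kτ) = e^(−0.9654 × 1.50) = 0.2350
Before dose 3, 2 doses have been given (aged 1τ, 2τ).
C_trough = C₀ × (r + r²) = 2.156 × (0.2350 + 0.05523) = 0.6257 mg/L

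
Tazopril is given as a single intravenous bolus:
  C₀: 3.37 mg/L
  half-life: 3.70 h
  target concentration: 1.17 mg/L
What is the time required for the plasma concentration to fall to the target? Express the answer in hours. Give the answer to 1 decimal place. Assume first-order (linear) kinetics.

k = ln2 / t½ = 0.693147 / 3.70 = 0.1873 h⁻¹
t = ln(C₀ / C) / k = ln(3.370 / 1.17) / 0.1873
  = ln(2.880) / 0.1873 = 1.058 / 0.1873 = 5.649 h

5.6 h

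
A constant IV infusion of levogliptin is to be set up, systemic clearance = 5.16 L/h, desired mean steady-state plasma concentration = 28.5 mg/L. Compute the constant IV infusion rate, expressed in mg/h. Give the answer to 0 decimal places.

147 mg/h

At steady state, infusion rate R₀ = Css × CL = 28.5 × 5.160 = 147.1 mg/h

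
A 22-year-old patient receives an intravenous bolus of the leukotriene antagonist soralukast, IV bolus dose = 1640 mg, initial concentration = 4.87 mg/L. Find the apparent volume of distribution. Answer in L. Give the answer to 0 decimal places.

Vd = Dose / C₀ = 1640 / 4.87 = 336.8 L

337 L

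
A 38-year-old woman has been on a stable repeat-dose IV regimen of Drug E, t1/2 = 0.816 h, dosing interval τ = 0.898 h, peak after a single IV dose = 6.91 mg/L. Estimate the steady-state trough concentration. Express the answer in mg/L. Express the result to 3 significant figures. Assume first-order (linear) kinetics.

6.04 mg/L

k = ln2 / t½ = 0.693147 / 0.816 = 0.8494 h⁻¹
e^(−kτ) = e^(−0.8494 × 0.898) = 0.4664
Accumulation ratio R = 1 / (1 − e^(−kτ)) = 1 / (1 − 0.4664) = 1.874
Steady-state trough = C₀ × R × e^(−kτ) = 6.91 × 1.874 × 0.4664 = 6.040 mg/L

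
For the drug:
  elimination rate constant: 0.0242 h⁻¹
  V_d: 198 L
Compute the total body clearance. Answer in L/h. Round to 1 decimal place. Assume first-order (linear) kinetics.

4.8 L/h

CL = k × Vd = 0.0242 × 198 = 4.792 L/h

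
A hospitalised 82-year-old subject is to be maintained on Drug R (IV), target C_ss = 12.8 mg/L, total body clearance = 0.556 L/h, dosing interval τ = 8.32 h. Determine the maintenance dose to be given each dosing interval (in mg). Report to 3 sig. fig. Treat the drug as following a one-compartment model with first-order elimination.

At steady state, Dose/τ = Css × CL.
Dose = Css × CL × τ = 12.8 × 0.5560 × 8.32 = 59.21 mg

59.2 mg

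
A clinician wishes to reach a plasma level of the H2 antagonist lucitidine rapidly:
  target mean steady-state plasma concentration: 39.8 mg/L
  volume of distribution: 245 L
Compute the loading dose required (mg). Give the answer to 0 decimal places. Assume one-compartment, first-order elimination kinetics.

9751 mg

LD = Css × Vd = 39.8 × 245 = 9751 mg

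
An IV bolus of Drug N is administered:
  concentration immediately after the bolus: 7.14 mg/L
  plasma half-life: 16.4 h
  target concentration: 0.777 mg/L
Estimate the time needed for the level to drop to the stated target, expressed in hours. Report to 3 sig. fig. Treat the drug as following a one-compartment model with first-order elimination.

k = ln2 / t½ = 0.693147 / 16.4 = 0.04227 h⁻¹
t = ln(C₀ / C) / k = ln(7.140 / 0.777) / 0.04227
  = ln(9.189) / 0.04227 = 2.218 / 0.04227 = 52.47 h

52.5 h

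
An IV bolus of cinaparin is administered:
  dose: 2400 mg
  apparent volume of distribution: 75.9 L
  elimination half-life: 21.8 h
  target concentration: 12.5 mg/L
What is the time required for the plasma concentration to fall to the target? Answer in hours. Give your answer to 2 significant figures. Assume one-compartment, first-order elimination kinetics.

C₀ = Dose / Vd = 2400 / 75.9 = 31.62 mg/L
k = ln2 / t½ = 0.693147 / 21.8 = 0.03180 h⁻¹
t = ln(C₀ / C) / k = ln(31.62 / 12.5) / 0.03180
  = ln(2.530) / 0.03180 = 0.9282 / 0.03180 = 29.19 h

29 h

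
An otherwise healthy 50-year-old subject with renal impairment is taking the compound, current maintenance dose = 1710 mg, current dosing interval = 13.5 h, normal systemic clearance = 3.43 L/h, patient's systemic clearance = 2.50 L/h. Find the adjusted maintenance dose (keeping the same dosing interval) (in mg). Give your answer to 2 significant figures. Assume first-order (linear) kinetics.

To keep the same average steady-state level, dosing rate must scale with clearance.
CL ratio = 2.50 / 3.43 = 0.7289
New dose (same interval) = 1710 × 0.7289 = 1246 mg

1200 mg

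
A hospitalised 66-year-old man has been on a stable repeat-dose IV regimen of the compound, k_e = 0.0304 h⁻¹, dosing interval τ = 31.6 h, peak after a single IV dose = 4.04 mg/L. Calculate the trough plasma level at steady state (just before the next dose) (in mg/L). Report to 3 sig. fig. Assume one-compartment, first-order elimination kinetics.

2.50 mg/L

e^(−kτ) = e^(−0.03040 × 31.6) = 0.3826
Accumulation ratio R = 1 / (1 − e^(−kτ)) = 1 / (1 − 0.3826) = 1.620
Steady-state trough = C₀ × R × e^(−kτ) = 4.04 × 1.620 × 0.3826 = 2.504 mg/L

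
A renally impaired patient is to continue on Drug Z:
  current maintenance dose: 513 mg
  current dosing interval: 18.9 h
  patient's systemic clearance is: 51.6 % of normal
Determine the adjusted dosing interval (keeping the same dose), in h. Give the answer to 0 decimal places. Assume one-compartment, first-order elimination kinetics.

37 h

To keep the same average steady-state level, dosing rate must scale with clearance.
CL ratio = 51.6 / 100 = 0.5160
New interval (same dose) = 18.9 / 0.5160 = 36.63 h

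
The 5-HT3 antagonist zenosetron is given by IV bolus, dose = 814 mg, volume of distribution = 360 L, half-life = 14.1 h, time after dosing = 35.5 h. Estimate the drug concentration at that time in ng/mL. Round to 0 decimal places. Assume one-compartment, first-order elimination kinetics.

C₀ = Dose / Vd = 814.0 / 360 = 2.261 mg/L
k = ln2 / t½ = 0.693147 / 14.1 = 0.04916 h⁻¹
C = C₀ · e^(−k·t) = 2.261 × e^(−0.04916 × 35.5)
  = 2.261 × 0.1746 = 0.3948 mg/L
Convert: 0.3948 mg/L × 1000 = 394.8 ng/mL

395 ng/mL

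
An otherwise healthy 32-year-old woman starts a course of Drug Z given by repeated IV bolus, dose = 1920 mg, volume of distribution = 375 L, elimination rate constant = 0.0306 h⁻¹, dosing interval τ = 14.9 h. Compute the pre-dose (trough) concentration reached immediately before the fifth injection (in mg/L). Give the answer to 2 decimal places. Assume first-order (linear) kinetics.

C₀ per dose = Dose / Vd = 1920 / 375 = 5.120 mg/L
Fraction remaining after one interval: r = e^(−kτ) = e^(−0.03060 × 14.9) = 0.6339
Before dose 5, 4 doses have been given (aged 1τ, 2τ, 3τ, 4τ).
C_trough = C₀ × (r + r² + … + r^4) = C₀ × r(1−r^4)/(1−r)
        = 5.120 × 0.6339 × (1 − 0.1615) / (1 − 0.6339) = 7.434 mg/L

7.43 mg/L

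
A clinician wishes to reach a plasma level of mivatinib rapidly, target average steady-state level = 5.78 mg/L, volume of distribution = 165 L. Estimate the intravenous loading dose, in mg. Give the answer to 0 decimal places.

LD = Css × Vd = 5.78 × 165 = 953.7 mg

954 mg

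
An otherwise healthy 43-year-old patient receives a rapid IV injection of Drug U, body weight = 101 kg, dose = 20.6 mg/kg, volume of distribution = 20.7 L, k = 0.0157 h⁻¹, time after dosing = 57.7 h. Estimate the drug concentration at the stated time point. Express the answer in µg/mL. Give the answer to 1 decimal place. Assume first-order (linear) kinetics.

40.6 µg/mL

Total dose = 20.6 × 101 = 2081 mg
C₀ = Dose / Vd = 2081 / 20.7 = 100.5 mg/L
C = C₀ · e^(−k·t) = 100.5 × e^(−0.01570 × 57.7)
  = 100.5 × 0.4042 = 40.62 mg/L
(40.62 mg/L = 40.62 µg/mL)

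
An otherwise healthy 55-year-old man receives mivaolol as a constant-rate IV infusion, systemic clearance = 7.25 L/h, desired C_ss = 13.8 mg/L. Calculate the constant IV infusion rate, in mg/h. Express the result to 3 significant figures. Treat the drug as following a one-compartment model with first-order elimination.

100 mg/h

At steady state, infusion rate R₀ = Css × CL = 13.8 × 7.250 = 100.1 mg/h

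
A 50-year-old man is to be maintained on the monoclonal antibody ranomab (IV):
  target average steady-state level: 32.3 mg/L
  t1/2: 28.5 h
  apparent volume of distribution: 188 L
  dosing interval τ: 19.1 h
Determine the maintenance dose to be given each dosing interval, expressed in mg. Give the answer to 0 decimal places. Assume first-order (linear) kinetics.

2821 mg

k = ln2 / t½ = 0.693147 / 28.5 = 0.02432 h⁻¹
CL = k × Vd = 0.02432 × 188 = 4.572 L/h
At steady state, Dose/τ = Css × CL.
Dose = Css × CL × τ = 32.3 × 4.572 × 19.1 = 2821 mg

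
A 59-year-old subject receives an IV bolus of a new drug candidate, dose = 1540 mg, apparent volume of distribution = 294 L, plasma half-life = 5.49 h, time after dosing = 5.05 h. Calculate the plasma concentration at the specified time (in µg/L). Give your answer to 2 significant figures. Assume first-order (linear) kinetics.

2800 µg/L

C₀ = Dose / Vd = 1540 / 294 = 5.238 mg/L
k = ln2 / t½ = 0.693147 / 5.49 = 0.1263 h⁻¹
C = C₀ · e^(−k·t) = 5.238 × e^(−0.1263 × 5.05)
  = 5.238 × 0.5284 = 2.768 mg/L
Convert: 2.768 mg/L × 1000 = 2768 µg/L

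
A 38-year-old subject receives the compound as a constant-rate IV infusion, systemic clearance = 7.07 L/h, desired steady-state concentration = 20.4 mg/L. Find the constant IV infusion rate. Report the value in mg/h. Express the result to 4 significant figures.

At steady state, infusion rate R₀ = Css × CL = 20.4 × 7.070 = 144.2 mg/h

144.2 mg/h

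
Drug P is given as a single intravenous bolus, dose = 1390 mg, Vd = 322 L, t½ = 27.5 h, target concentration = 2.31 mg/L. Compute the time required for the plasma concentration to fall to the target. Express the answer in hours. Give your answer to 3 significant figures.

24.8 h

C₀ = Dose / Vd = 1390 / 322 = 4.317 mg/L
k = ln2 / t½ = 0.693147 / 27.5 = 0.02521 h⁻¹
t = ln(C₀ / C) / k = ln(4.317 / 2.31) / 0.02521
  = ln(1.869) / 0.02521 = 0.6254 / 0.02521 = 24.81 h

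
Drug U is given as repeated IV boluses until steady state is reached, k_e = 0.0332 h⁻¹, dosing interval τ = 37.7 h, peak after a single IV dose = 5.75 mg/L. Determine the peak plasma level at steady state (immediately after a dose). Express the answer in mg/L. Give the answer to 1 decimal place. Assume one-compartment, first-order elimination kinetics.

e^(−kτ) = e^(−0.03320 × 37.7) = 0.2860
Accumulation ratio R = 1 / (1 − e^(−kτ)) = 1 / (1 − 0.2860) = 1.401
Steady-state peak = C₀ × R = 5.75 × 1.401 = 8.056 mg/L

8.1 mg/L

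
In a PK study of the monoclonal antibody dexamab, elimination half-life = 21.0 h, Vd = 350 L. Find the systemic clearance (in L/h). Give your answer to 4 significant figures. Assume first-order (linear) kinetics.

11.55 L/h

k = ln2 / t½ = 0.693147 / 21.0 = 0.03301 h⁻¹
CL = k × Vd = 0.03301 × 350 = 11.55 L/h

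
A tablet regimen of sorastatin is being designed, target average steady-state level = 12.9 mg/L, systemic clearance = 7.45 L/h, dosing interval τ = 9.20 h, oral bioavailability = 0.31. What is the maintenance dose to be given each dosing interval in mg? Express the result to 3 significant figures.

At steady state, F × (Dose/τ) = Css × CL.
Dose = Css × CL × τ / F = 12.9 × 7.450 × 9.20 / 0.31 = 2852 mg

2850 mg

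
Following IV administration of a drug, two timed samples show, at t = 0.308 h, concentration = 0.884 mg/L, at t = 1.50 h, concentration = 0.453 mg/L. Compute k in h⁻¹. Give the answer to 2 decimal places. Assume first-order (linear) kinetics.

k = ln(C₁/C₂) / (t₂ − t₁) = ln(0.884/0.453) / (1.50 − 0.308)
  = 0.6686 / 1.192 = 0.5609 h⁻¹

0.56 h⁻¹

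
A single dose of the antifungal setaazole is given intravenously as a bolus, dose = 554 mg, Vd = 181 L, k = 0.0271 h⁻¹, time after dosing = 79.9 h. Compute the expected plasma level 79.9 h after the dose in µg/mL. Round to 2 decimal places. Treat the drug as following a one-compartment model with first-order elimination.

0.35 µg/mL

C₀ = Dose / Vd = 554.0 / 181 = 3.061 mg/L
C = C₀ · e^(−k·t) = 3.061 × e^(−0.02710 × 79.9)
  = 3.061 × 0.1147 = 0.3511 mg/L
(0.3511 mg/L = 0.3511 µg/mL)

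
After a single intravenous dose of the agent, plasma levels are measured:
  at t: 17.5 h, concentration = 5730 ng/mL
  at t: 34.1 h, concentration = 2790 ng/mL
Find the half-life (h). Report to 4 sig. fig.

k = ln(C₁/C₂) / (t₂ − t₁) = ln(5730/2790) / (34.1 − 17.5)
  = 0.7197 / 16.60 = 0.04336 h⁻¹
t½ = ln2 / k = 0.693147 / 0.04336 = 15.99 h

15.99 h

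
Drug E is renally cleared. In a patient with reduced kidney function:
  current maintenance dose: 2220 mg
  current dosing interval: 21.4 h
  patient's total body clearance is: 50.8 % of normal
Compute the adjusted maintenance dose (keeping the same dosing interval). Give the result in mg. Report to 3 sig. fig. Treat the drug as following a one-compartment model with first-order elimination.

1130 mg

To keep the same average steady-state level, dosing rate must scale with clearance.
CL ratio = 50.8 / 100 = 0.5080
New dose (same interval) = 2220 × 0.5080 = 1128 mg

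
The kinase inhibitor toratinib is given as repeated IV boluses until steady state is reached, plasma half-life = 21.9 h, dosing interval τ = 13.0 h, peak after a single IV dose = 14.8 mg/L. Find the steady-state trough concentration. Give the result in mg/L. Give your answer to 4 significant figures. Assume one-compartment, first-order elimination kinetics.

29.08 mg/L

k = ln2 / t½ = 0.693147 / 21.9 = 0.03165 h⁻¹
e^(−kτ) = e^(−0.03165 × 13.0) = 0.6627
Accumulation ratio R = 1 / (1 − e^(−kτ)) = 1 / (1 − 0.6627) = 2.965
Steady-state trough = C₀ × R × e^(−kτ) = 14.8 × 2.965 × 0.6627 = 29.08 mg/L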